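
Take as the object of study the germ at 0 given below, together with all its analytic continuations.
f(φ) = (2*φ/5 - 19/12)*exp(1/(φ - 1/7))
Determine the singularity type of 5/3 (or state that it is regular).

The point is a regular point.

There is no denominator, hence no pole anywhere.
The essential point of exp(1/(φ - (1/7))) is 1/7, not 5/3.
So the germ continues analytically to 5/3.


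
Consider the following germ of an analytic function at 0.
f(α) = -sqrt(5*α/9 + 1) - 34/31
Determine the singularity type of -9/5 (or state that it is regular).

The term (-1)*sqrt(1 - α/(-9/5)) has argument 1 - -9/5/(-9/5) = 0 at -9/5: a square-root (algebraic, two-sheeted) branch point; the remaining terms are analytic or single-valued there.

The point is an algebraic (square-root) branch point.


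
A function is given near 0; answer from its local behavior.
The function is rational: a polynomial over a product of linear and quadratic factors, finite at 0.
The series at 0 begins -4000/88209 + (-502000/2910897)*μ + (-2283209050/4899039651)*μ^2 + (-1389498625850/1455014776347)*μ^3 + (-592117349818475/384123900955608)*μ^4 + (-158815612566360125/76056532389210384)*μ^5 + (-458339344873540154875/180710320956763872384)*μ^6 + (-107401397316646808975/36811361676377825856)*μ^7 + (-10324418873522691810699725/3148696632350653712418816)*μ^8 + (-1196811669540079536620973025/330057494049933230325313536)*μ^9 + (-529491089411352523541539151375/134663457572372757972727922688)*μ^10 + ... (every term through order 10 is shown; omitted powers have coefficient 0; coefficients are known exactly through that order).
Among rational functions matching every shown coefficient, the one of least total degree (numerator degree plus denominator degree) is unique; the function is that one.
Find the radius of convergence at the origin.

The radius of convergence is 9/8.

No rational of total degree below 9 reproduces all 11 coefficients; solving the [2/7] Pade equations on them gives f(μ) = (13*μ**2/17 + 5/16)/((μ - 9/8)**3*(μ**2 - 5*μ/4 + 11/5)**2), whose expansion matches every shown term.
Denominator factor (μ**2 - 5*μ/4 + 11/5)^2: discriminant -579/80, complex-conjugate roots (5/8) + ((1/40)*sqrt(2895))*i and (5/8) - ((1/40)*sqrt(2895))*i; poles of order 2, moduli (1/5)*sqrt(55) and (1/5)*sqrt(55).
Denominator factor (μ - 9/8)^3: pole of order 3 at 9/8, modulus 9/8.
The radius of convergence is the smallest modulus among the singular points: 9/8.


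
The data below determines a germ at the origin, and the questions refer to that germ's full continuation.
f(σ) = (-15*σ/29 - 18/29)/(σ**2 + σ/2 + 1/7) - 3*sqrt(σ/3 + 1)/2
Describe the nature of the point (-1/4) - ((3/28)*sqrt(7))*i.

The point is a pole of order 1.

The denominator factor σ**2 + σ/2 + 1/7 vanishes at (-1/4) - ((3/28)*sqrt(7))*i and appears to the power 1; the numerator there equals (-57/116) + ((45/812)*sqrt(7))*i, nonzero, and no other factor vanishes.
The branch terms are analytic at this point.
Hence a pole whose order is the multiplicity, 1.


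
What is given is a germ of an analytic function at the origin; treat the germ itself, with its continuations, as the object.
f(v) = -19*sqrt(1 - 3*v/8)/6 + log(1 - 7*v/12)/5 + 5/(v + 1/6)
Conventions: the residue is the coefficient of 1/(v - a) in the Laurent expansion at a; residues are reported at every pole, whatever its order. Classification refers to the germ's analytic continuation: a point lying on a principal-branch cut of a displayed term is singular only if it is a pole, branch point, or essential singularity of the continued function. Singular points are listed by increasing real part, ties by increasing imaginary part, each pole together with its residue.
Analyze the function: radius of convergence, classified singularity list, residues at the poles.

Radius of convergence at 0: 1/6.
At -1/6: a pole of order 1; residue 5.
At 12/7: a logarithmic branch point.
At 8/3: an algebraic (square-root) branch point.

Denominator factor (v + 1/6): pole of order 1 at -1/6, modulus 1/6.
Branch term (-19/6)*sqrt(1 - v/(8/3)): its argument vanishes at v = 8/3, a square-root branch point, modulus 8/3.
Branch term (1/5)*log(1 - v/(12/7)): its argument vanishes at v = 12/7, a logarithmic branch point, modulus 12/7.
The radius of convergence is the smallest modulus among the singular points: 1/6.
The branch terms are analytic at -1/6 and contribute nothing to the residue; only the rational part matters.
At the order-1 pole -1/6 set g(v) = (v - (-1/6))*(rational part) = 5.
Simple pole: residue = g(a) at a = -1/6, which is 5.
List the singular points by increasing real part (a conjugate pair: the negative imaginary part first).


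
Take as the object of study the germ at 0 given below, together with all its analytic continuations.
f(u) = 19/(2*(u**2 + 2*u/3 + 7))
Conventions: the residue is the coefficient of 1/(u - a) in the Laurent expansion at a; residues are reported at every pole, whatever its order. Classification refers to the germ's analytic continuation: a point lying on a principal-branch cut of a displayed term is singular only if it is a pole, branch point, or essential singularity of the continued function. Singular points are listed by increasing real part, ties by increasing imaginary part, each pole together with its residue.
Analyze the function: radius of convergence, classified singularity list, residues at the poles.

Radius of convergence at 0: sqrt(7).
At (-1/3) - ((1/3)*sqrt(62))*i: a pole of order 1; residue ((57/248)*sqrt(62))*i.
At (-1/3) + ((1/3)*sqrt(62))*i: a pole of order 1; residue -((57/248)*sqrt(62))*i.

Denominator factor (u**2 + 2*u/3 + 7): discriminant -248/9, complex-conjugate roots (-1/3) + ((1/3)*sqrt(62))*i and (-1/3) - ((1/3)*sqrt(62))*i; poles of order 1, moduli sqrt(7) and sqrt(7).
The radius of convergence is the smallest modulus among the singular points: sqrt(7).
The factor u**2 + 2*u/3 + 7 splits as (u - a)(u - a') with a = (-1/3) - ((1/3)*sqrt(62))*i, a' = (-1/3) + ((1/3)*sqrt(62))*i. At the order-1 pole a set g(u) = (u - a)*f(u) = [19/2] / (u - a').
Simple pole: residue = g(a) at a = (-1/3) - ((1/3)*sqrt(62))*i, which is ((57/248)*sqrt(62))*i.
The factor u**2 + 2*u/3 + 7 splits as (u - a)(u - a') with a = (-1/3) + ((1/3)*sqrt(62))*i, a' = (-1/3) - ((1/3)*sqrt(62))*i. At the order-1 pole a set g(u) = (u - a)*f(u) = [19/2] / (u - a').
Simple pole: residue = g(a) at a = (-1/3) + ((1/3)*sqrt(62))*i, which is -((57/248)*sqrt(62))*i.
List the singular points by increasing real part (a conjugate pair: the negative imaginary part first).


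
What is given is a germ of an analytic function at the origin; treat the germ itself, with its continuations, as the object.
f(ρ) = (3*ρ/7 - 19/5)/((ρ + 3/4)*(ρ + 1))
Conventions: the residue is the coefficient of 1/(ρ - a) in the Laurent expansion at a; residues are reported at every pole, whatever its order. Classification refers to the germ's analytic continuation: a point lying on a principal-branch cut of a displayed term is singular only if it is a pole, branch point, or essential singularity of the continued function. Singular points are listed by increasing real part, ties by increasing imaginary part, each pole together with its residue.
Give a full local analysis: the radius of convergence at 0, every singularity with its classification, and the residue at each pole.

Denominator factor (ρ + 1): pole of order 1 at -1, modulus 1.
Denominator factor (ρ + 3/4): pole of order 1 at -3/4, modulus 3/4.
The radius of convergence is the smallest modulus among the singular points: 3/4.
At the order-1 pole -1 set g(ρ) = (ρ - (-1))*f(ρ) = (3*ρ/7 - 19/5)/(ρ + 3/4).
Simple pole: residue = g(a) at a = -1, which is 592/35.
At the order-1 pole -3/4 set g(ρ) = (ρ - (-3/4))*f(ρ) = (3*ρ/7 - 19/5)/(ρ + 1).
Simple pole: residue = g(a) at a = -3/4, which is -577/35.
List the singular points by increasing real part (a conjugate pair: the negative imaginary part first).

Radius of convergence at 0: 3/4.
At -1: a pole of order 1; residue 592/35.
At -3/4: a pole of order 1; residue -577/35.


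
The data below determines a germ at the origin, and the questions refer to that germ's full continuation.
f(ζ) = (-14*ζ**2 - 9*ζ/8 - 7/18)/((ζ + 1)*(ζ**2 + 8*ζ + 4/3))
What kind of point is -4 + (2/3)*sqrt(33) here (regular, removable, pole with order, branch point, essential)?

The denominator factor ζ**2 + 8*ζ + 4/3 vanishes at -4 + (2/3)*sqrt(33) and appears to the power 1; the numerator there equals -3827/9 + (887/12)*sqrt(33), nonzero, and no other factor vanishes.
Hence a pole whose order is the multiplicity, 1.

The point is a pole of order 1.


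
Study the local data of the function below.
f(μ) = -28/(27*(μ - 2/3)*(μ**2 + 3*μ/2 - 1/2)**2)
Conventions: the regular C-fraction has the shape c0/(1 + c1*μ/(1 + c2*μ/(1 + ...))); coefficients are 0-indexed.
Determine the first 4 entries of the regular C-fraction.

The regular C-fraction coefficients are [56/9, -15/2, 28/15, -919/420].

Taylor coefficients (expand at 0): a_0 = 56/9, a_1 = 140/3, a_2 = 2366/9, a_3 = 3871/3.
c0 = a_0 = 56/9. Peel one level at a time: if S = 1 + c*μ/S' with S'(0) = 1, then c is the μ-coefficient of S and S' = c*μ/(S - 1).
S_1 = c0/f = 1 + (-15/2)*μ + (14)*μ^2 + ...; c1 = -15/2.
S_2 = c1*μ/(S_1 - 1) = 1 + (28/15)*μ + (919/225)*μ^2 + ...; c2 = 28/15.
S_3 = c2*μ/(S_2 - 1) = 1 + (-919/420)*μ + ...; c3 = -919/420.


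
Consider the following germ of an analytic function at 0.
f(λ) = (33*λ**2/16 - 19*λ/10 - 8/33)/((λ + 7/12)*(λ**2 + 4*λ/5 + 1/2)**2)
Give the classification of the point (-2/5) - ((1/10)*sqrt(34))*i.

The point is a pole of order 2.

The denominator factor λ**2 + 4*λ/5 + 1/2 vanishes at (-2/5) - ((1/10)*sqrt(34))*i and appears to the power 2; the numerator there equals (3863/26400) + ((71/200)*sqrt(34))*i, nonzero, and no other factor vanishes.
Hence a pole whose order is the multiplicity, 2.


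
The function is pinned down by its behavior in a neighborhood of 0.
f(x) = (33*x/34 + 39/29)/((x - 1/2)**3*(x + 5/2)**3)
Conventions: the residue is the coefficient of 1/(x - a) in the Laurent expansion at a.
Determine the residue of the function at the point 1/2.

At the order-3 pole 1/2 set g(x) = (x - (1/2))^3*f(x) = (33*x/34 + 39/29)/(x + 5/2)**3.
Order-3 pole: residue = g''(a)/2; g''(1/2) = 82/4437, so the residue is 41/4437.

The residue is 41/4437.


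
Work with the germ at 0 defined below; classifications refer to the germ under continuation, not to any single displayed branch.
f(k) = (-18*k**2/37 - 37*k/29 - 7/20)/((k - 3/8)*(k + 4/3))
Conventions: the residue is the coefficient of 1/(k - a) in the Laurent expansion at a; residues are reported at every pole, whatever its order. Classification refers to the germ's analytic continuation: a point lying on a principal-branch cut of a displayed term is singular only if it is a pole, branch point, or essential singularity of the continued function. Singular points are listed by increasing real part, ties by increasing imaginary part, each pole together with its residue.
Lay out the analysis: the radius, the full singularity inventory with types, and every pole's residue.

Denominator factor (k + 4/3): pole of order 1 at -4/3, modulus 4/3.
Denominator factor (k - 3/8): pole of order 1 at 3/8, modulus 3/8.
The radius of convergence is the smallest modulus among the singular points: 3/8.
At the order-1 pole -4/3 set g(k) = (k - (-4/3))*f(k) = (-18*k**2/37 - 37*k/29 - 7/20)/(k - 3/8).
Simple pole: residue = g(a) at a = -4/3, which is -62614/219965.
At the order-1 pole 3/8 set g(k) = (k - (3/8))*f(k) = (-18*k**2/37 - 37*k/29 - 7/20)/(k + 4/3).
Simple pole: residue = g(a) at a = 3/8, which is -461919/879860.
List the singular points by increasing real part (a conjugate pair: the negative imaginary part first).

Radius of convergence at 0: 3/8.
At -4/3: a pole of order 1; residue -62614/219965.
At 3/8: a pole of order 1; residue -461919/879860.


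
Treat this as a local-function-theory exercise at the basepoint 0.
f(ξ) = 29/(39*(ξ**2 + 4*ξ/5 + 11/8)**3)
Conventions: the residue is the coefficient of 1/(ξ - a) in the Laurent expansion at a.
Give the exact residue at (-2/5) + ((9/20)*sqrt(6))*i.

The residue is -((725000/20726199)*sqrt(6))*i.

The factor ξ**2 + 4*ξ/5 + 11/8 splits as (ξ - a)(ξ - a') with a = (-2/5) + ((9/20)*sqrt(6))*i, a' = (-2/5) - ((9/20)*sqrt(6))*i. At the order-3 pole a set g(ξ) = (ξ - a)^3*f(ξ) = [29/39] / (ξ - a')^3.
Order-3 pole: residue = g''(a)/2; g''((-2/5) + ((9/20)*sqrt(6))*i) = -((1450000/20726199)*sqrt(6))*i, so the residue is -((725000/20726199)*sqrt(6))*i.


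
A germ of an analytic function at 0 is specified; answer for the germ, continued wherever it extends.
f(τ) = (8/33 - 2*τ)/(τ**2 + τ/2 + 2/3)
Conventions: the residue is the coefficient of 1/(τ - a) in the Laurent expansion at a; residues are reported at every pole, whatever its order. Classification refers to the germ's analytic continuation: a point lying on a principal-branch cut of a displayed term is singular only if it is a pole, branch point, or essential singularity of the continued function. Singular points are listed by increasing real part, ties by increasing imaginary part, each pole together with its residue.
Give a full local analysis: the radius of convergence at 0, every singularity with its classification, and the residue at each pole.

Denominator factor (τ**2 + τ/2 + 2/3): discriminant -29/12, complex-conjugate roots (-1/4) + ((1/12)*sqrt(87))*i and (-1/4) - ((1/12)*sqrt(87))*i; poles of order 1, moduli (1/3)*sqrt(6) and (1/3)*sqrt(6).
The radius of convergence is the smallest modulus among the singular points: (1/3)*sqrt(6).
The factor τ**2 + τ/2 + 2/3 splits as (τ - a)(τ - a') with a = (-1/4) - ((1/12)*sqrt(87))*i, a' = (-1/4) + ((1/12)*sqrt(87))*i. At the order-1 pole a set g(τ) = (τ - a)*f(τ) = [8/33 - 2*τ] / (τ - a').
Simple pole: residue = g(a) at a = (-1/4) - ((1/12)*sqrt(87))*i, which is (-1) + ((49/957)*sqrt(87))*i.
The factor τ**2 + τ/2 + 2/3 splits as (τ - a)(τ - a') with a = (-1/4) + ((1/12)*sqrt(87))*i, a' = (-1/4) - ((1/12)*sqrt(87))*i. At the order-1 pole a set g(τ) = (τ - a)*f(τ) = [8/33 - 2*τ] / (τ - a').
Simple pole: residue = g(a) at a = (-1/4) + ((1/12)*sqrt(87))*i, which is (-1) - ((49/957)*sqrt(87))*i.
List the singular points by increasing real part (a conjugate pair: the negative imaginary part first).

Radius of convergence at 0: (1/3)*sqrt(6).
At (-1/4) - ((1/12)*sqrt(87))*i: a pole of order 1; residue (-1) + ((49/957)*sqrt(87))*i.
At (-1/4) + ((1/12)*sqrt(87))*i: a pole of order 1; residue (-1) - ((49/957)*sqrt(87))*i.


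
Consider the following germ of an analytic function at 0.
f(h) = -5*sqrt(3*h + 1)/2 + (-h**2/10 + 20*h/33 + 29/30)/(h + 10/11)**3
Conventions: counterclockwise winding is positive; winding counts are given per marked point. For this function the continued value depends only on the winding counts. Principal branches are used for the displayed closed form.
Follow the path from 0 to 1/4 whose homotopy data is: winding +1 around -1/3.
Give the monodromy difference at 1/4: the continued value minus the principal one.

Continued minus principal equals (5/2)*sqrt(7).

The rational part is single-valued and drops out of the difference; each branch term changes only by its own monodromy.
(-5/2)*sqrt(1 - h/(-1/3)): winding +1 is odd, the square root flips sign, contributing -2*(-5/2)*sqrt(1 - (1/4)/(-1/3)) = -2*(-5/2)*sqrt(7/4) = (5/2)*sqrt(7).
Summing the contributions at h = 1/4 gives (5/2)*sqrt(7).


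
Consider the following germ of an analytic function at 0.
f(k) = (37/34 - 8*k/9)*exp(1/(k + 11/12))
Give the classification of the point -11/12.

The exponent 1/(k - (-11/12)) has a pole at -11/12, so exp(1/(k - (-11/12))) takes every nonzero value near it: an essential singularity (not a pole of any order).

The point is an essential singularity.


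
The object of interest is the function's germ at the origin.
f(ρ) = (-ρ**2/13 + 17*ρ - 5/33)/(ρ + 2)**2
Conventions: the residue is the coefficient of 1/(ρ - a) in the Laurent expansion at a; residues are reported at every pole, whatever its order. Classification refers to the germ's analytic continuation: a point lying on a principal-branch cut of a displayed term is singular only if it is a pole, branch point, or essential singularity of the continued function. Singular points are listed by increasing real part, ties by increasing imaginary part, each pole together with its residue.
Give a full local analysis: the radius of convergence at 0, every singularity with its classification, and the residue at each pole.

Denominator factor (ρ + 2)^2: pole of order 2 at -2, modulus 2.
The radius of convergence is the smallest modulus among the singular points: 2.
At the order-2 pole -2 set g(ρ) = (ρ - (-2))^2*f(ρ) = -ρ**2/13 + 17*ρ - 5/33.
Order-2 pole: residue = g'(a); g'(-2) = 225/13, so the residue is 225/13.

Radius of convergence at 0: 2.
At -2: a pole of order 2; residue 225/13.


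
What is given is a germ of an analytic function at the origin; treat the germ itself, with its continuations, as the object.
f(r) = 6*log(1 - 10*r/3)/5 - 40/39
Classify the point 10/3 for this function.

The point is a regular point.

There is no denominator, hence no pole anywhere.
Branch term log(1 - r/(3/10)): argument at 10/3 is -91/9, nonzero, so 10/3 is not its branch point (a point on a principal cut is still regular for the continued germ).
So the germ continues analytically to 10/3.


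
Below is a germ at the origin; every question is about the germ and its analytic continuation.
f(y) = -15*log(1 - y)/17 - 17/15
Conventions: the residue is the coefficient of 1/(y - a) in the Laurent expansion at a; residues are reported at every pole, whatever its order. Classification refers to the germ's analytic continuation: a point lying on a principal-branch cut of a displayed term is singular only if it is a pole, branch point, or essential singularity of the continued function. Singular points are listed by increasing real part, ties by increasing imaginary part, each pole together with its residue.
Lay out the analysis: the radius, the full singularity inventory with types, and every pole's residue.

Radius of convergence at 0: 1.
At 1: a logarithmic branch point.

Branch term (-15/17)*log(1 - y/(1)): its argument vanishes at y = 1, a logarithmic branch point, modulus 1.
The radius of convergence is the smallest modulus among the singular points: 1.


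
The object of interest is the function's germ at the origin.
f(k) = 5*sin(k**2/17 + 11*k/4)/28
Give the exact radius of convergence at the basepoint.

The radius of convergence is infinite.

The factor sin(k**2/17 + 11*k/4) is entire and contributes no finite singular point.
The polynomial part has no poles.
No finite singular points: the Taylor series at 0 converges everywhere.


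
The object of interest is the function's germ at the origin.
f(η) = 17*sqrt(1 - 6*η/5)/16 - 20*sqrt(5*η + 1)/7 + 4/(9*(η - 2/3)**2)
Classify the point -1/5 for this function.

The term (-20/7)*sqrt(1 - η/(-1/5)) has argument 1 - -1/5/(-1/5) = 0 at -1/5: a square-root (algebraic, two-sheeted) branch point; the remaining terms are analytic or single-valued there.

The point is an algebraic (square-root) branch point.


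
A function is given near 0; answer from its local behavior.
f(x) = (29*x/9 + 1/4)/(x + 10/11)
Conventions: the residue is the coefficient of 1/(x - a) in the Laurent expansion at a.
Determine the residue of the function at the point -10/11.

The residue is -1061/396.

At the order-1 pole -10/11 set g(x) = (x - (-10/11))*f(x) = 29*x/9 + 1/4.
Simple pole: residue = g(a) at a = -10/11, which is -1061/396.


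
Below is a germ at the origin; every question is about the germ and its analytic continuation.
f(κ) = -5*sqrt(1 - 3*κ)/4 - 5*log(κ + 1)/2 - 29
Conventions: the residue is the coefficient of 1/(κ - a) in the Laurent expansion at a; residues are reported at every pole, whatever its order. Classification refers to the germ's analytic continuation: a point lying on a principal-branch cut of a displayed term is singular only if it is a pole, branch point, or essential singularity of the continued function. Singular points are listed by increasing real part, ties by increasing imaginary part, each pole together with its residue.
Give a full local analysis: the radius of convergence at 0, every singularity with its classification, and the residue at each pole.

Radius of convergence at 0: 1/3.
At -1: a logarithmic branch point.
At 1/3: an algebraic (square-root) branch point.

Branch term (-5/4)*sqrt(1 - κ/(1/3)): its argument vanishes at κ = 1/3, a square-root branch point, modulus 1/3.
Branch term (-5/2)*log(1 - κ/(-1)): its argument vanishes at κ = -1, a logarithmic branch point, modulus 1.
The radius of convergence is the smallest modulus among the singular points: 1/3.
List the singular points by increasing real part (a conjugate pair: the negative imaginary part first).


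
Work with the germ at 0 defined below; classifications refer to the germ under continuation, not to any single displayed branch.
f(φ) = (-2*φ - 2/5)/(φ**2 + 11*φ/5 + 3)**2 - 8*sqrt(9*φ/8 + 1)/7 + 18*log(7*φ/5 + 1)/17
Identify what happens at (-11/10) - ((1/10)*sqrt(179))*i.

The point is a pole of order 2.

The denominator factor φ**2 + 11*φ/5 + 3 vanishes at (-11/10) - ((1/10)*sqrt(179))*i and appears to the power 2; the numerator there equals (9/5) + ((1/5)*sqrt(179))*i, nonzero, and no other factor vanishes.
The branch terms are analytic at this point.
Hence a pole whose order is the multiplicity, 2.


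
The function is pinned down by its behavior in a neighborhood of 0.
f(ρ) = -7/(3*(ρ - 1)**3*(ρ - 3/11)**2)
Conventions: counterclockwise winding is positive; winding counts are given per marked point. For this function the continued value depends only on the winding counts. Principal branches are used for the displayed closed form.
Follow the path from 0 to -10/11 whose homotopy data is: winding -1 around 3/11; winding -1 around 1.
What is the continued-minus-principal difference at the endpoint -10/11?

The function is rational, hence single-valued: continuing it around any pole returns the same value, so the difference is 0.

Continued minus principal equals 0.


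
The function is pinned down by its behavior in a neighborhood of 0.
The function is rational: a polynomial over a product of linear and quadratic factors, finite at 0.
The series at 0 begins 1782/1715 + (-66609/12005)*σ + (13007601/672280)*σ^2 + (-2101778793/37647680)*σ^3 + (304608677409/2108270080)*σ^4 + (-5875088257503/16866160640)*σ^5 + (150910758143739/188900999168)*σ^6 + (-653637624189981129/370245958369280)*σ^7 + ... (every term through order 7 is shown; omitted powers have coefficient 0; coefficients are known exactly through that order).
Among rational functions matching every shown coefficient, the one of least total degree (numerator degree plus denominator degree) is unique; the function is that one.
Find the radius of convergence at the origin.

The radius of convergence is 7/12.

No rational of total degree below 5 reproduces all 8 coefficients; solving the [1/4] Pade equations on them gives f(σ) = (17*σ/32 - 33/20)/((σ - 8)*(σ + 7/12)**3), whose expansion matches every shown term.
Denominator factor (σ - 8): pole of order 1 at 8, modulus 8.
Denominator factor (σ + 7/12)^3: pole of order 3 at -7/12, modulus 7/12.
The radius of convergence is the smallest modulus among the singular points: 7/12.


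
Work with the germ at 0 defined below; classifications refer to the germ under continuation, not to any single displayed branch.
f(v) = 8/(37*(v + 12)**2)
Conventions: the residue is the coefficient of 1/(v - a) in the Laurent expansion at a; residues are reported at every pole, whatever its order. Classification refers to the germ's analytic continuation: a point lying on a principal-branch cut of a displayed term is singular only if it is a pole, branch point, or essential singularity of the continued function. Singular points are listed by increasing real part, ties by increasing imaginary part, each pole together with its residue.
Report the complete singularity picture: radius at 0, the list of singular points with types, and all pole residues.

Denominator factor (v + 12)^2: pole of order 2 at -12, modulus 12.
The radius of convergence is the smallest modulus among the singular points: 12.
At the order-2 pole -12 set g(v) = (v - (-12))^2*f(v) = 8/37.
Order-2 pole: residue = g'(a); g'(-12) = 0, so the residue is 0.

Radius of convergence at 0: 12.
At -12: a pole of order 2; residue 0.


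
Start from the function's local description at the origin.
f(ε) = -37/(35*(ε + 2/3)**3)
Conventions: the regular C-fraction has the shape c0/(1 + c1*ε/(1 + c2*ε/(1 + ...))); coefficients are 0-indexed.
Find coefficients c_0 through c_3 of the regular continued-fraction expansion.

Taylor coefficients (expand at 0): a_0 = -999/280, a_1 = 8991/560, a_2 = -26973/560, a_3 = 26973/224.
c0 = a_0 = -999/280. Peel one level at a time: if S = 1 + c*ε/S' with S'(0) = 1, then c is the ε-coefficient of S and S' = c*ε/(S - 1).
S_1 = c0/f = 1 + (9/2)*ε + (27/4)*ε^2 + ...; c1 = 9/2.
S_2 = c1*ε/(S_1 - 1) = 1 + (-3/2)*ε + (3/2)*ε^2 + ...; c2 = -3/2.
S_3 = c2*ε/(S_2 - 1) = 1 + (1)*ε + ...; c3 = 1.

The regular C-fraction coefficients are [-999/280, 9/2, -3/2, 1].


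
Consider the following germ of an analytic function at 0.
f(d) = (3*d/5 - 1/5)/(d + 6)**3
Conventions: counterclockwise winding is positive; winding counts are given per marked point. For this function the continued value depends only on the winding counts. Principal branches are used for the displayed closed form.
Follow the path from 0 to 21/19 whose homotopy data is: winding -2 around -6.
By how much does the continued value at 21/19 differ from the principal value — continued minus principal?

Continued minus principal equals 0.

The function is rational, hence single-valued: continuing it around any pole returns the same value, so the difference is 0.


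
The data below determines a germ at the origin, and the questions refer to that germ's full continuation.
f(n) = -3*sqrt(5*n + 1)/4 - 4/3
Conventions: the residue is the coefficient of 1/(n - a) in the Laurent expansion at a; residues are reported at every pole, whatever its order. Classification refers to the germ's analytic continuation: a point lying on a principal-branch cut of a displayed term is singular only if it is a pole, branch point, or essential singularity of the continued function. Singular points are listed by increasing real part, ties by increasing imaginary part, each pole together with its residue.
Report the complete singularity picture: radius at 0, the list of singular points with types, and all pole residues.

Radius of convergence at 0: 1/5.
At -1/5: an algebraic (square-root) branch point.

Branch term (-3/4)*sqrt(1 - n/(-1/5)): its argument vanishes at n = -1/5, a square-root branch point, modulus 1/5.
The radius of convergence is the smallest modulus among the singular points: 1/5.


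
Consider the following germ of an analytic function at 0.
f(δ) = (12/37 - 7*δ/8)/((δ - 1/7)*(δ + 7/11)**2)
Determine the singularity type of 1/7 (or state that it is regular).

The point is a pole of order 1.

The denominator factor δ - 1/7 vanishes at 1/7 and appears to the power 1; the numerator there equals 59/296, nonzero, and no other factor vanishes.
Hence a pole whose order is the multiplicity, 1.


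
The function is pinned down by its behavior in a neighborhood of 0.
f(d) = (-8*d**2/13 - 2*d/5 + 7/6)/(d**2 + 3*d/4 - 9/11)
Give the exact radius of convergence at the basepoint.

Denominator factor (d**2 + 3*d/4 - 9/11): discriminant 675/176, real irrational roots -3/8 + (15/88)*sqrt(33) and -3/8 - (15/88)*sqrt(33); poles of order 1, moduli -3/8 + (15/88)*sqrt(33) and 3/8 + (15/88)*sqrt(33).
The radius of convergence is the smallest modulus among the singular points: -3/8 + (15/88)*sqrt(33).

The radius of convergence is -3/8 + (15/88)*sqrt(33).


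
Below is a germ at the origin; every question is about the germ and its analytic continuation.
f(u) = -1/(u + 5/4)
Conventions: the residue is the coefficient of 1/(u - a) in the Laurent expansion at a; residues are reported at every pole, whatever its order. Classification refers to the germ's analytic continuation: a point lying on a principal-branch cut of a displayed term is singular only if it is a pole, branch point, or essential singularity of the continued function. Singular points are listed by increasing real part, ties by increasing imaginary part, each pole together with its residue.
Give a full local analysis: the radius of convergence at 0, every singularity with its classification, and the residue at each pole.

Radius of convergence at 0: 5/4.
At -5/4: a pole of order 1; residue -1.

Denominator factor (u + 5/4): pole of order 1 at -5/4, modulus 5/4.
The radius of convergence is the smallest modulus among the singular points: 5/4.
At the order-1 pole -5/4 set g(u) = (u - (-5/4))*f(u) = -1.
Simple pole: residue = g(a) at a = -5/4, which is -1.


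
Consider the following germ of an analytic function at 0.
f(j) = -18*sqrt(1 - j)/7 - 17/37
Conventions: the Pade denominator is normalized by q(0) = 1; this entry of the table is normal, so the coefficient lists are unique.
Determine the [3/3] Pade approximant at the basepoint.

The Pade approximant has numerator coefficients [-785/259, 751/148, -717/296, 683/2368]; denominator coefficients [1, -5/4, 3/8, -1/64].

Taylor coefficients needed (expand at 0): a_0 = -785/259, a_1 = 9/7, a_2 = 9/28, a_3 = 9/56, a_4 = 45/448, a_5 = 9/128, a_6 = 27/512.
Write the denominator as Q(j) = 1 + q1*j + q2*j^2 + q3*j^3. Requiring Q*f - P = O(j^7) with deg P <= 3 kills the coefficients of j^4..j^6 in Q*f:
  j^4: a_4 + q1*a_3 + q2*a_2 + q3*a_1 = 0, i.e. 45/448 + (9/56)*q1 + (9/28)*q2 + (9/7)*q3 = 0.
  j^5: a_5 + q1*a_4 + q2*a_3 + q3*a_2 = 0, i.e. 9/128 + (45/448)*q1 + (9/56)*q2 + (9/28)*q3 = 0.
  j^6: a_6 + q1*a_5 + q2*a_4 + q3*a_3 = 0, i.e. 27/512 + (9/128)*q1 + (45/448)*q2 + (9/56)*q3 = 0.
Solving this linear system: q1 = -5/4, q2 = 3/8, q3 = -1/64.
The numerator is Q*f truncated at degree 3: P0 = a_0 = -785/259; P1 = a_1 + q1*a_0 = 751/148; P2 = a_2 + q1*a_1 + q2*a_0 = -717/296; P3 = a_3 + q1*a_2 + q2*a_1 + q3*a_0 = 683/2368.


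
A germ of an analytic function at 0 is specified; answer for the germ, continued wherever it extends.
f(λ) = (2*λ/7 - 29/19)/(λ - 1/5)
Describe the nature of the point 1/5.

The denominator factor λ - 1/5 vanishes at 1/5 and appears to the power 1; the numerator there equals -977/665, nonzero, and no other factor vanishes.
Hence a pole whose order is the multiplicity, 1.

The point is a pole of order 1.


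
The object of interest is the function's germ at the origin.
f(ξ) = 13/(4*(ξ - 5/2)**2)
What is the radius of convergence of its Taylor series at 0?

Denominator factor (ξ - 5/2)^2: pole of order 2 at 5/2, modulus 5/2.
The radius of convergence is the smallest modulus among the singular points: 5/2.

The radius of convergence is 5/2.


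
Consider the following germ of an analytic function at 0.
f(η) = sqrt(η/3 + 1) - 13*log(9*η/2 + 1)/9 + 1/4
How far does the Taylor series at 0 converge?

The radius of convergence is 2/9.

Branch term (-13/9)*log(1 - η/(-2/9)): its argument vanishes at η = -2/9, a logarithmic branch point, modulus 2/9.
Branch term (1)*sqrt(1 - η/(-3)): its argument vanishes at η = -3, a square-root branch point, modulus 3.
The radius of convergence is the smallest modulus among the singular points: 2/9.


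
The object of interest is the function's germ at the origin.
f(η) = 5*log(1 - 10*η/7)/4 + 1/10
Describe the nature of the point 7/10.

The point is a logarithmic branch point.

The term (5/4)*log(1 - η/(7/10)) has argument 1 - 7/10/(7/10) = 0 at 7/10: a logarithmic (infinitely-sheeted) branch point; the remaining terms are analytic or single-valued there.


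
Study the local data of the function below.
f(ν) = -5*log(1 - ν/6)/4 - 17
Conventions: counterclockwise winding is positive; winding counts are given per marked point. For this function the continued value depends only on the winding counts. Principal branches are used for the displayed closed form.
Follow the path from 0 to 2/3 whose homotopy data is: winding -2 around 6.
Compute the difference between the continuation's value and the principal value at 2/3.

Continued minus principal equals (5)*pi*i.

The rational part is single-valued and drops out of the difference; each branch term changes only by its own monodromy.
(-5/4)*log(1 - ν/(6)): each positive loop around 6 adds 2*pi*i to the log, so winding -2 contributes (-5/4)*(-2)*2*pi*i = (5)*pi*i.
Summing the contributions at ν = 2/3 gives (5)*pi*i.


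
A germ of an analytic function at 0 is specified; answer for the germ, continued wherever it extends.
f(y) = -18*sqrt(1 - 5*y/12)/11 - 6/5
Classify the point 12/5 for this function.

The point is an algebraic (square-root) branch point.

The term (-18/11)*sqrt(1 - y/(12/5)) has argument 1 - 12/5/(12/5) = 0 at 12/5: a square-root (algebraic, two-sheeted) branch point; the remaining terms are analytic or single-valued there.


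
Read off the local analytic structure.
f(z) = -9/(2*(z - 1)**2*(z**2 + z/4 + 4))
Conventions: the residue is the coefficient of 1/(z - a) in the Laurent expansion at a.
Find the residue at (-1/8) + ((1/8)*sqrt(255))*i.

The residue is (-9/49) - ((29/4165)*sqrt(255))*i.

The factor z**2 + z/4 + 4 splits as (z - a)(z - a') with a = (-1/8) + ((1/8)*sqrt(255))*i, a' = (-1/8) - ((1/8)*sqrt(255))*i. At the order-1 pole a set g(z) = (z - a)*f(z) = [-9/(2*(z - 1)**2)] / (z - a').
Simple pole: residue = g(a) at a = (-1/8) + ((1/8)*sqrt(255))*i, which is (-9/49) - ((29/4165)*sqrt(255))*i.


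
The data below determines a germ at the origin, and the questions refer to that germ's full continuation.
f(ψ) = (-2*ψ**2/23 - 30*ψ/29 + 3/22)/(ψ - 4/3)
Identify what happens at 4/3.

The denominator factor ψ - 4/3 vanishes at 4/3 and appears to the power 1; the numerator there equals -184567/132066, nonzero, and no other factor vanishes.
Hence a pole whose order is the multiplicity, 1.

The point is a pole of order 1.


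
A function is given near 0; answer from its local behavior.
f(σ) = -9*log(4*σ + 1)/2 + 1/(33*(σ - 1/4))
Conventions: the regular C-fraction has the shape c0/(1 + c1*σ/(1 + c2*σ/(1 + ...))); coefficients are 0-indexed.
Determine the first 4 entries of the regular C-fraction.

The regular C-fraction coefficients are [-4/33, -305/2, 94149/610, 4168/290055].

Taylor coefficients (expand at 0): a_0 = -4/33, a_1 = -610/33, a_2 = 1124/33, a_3 = -3424/33.
c0 = a_0 = -4/33. Peel one level at a time: if S = 1 + c*σ/S' with S'(0) = 1, then c is the σ-coefficient of S and S' = c*σ/(S - 1).
S_1 = c0/f = 1 + (-305/2)*σ + (94149/4)*σ^2 + ...; c1 = -305/2.
S_2 = c1*σ/(S_1 - 1) = 1 + (94149/610)*σ + (-206316/93025)*σ^2 + ...; c2 = 94149/610.
S_3 = c2*σ/(S_2 - 1) = 1 + (4168/290055)*σ + ...; c3 = 4168/290055.


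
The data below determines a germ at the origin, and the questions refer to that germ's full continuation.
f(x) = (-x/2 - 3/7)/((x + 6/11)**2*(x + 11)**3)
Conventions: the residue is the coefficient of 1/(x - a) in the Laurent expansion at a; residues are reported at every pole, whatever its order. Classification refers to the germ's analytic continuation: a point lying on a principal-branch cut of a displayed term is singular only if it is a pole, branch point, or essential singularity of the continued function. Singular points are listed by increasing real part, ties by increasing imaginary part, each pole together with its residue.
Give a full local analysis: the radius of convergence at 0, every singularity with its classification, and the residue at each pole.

Denominator factor (x + 11)^3: pole of order 3 at -11, modulus 11.
Denominator factor (x + 6/11)^2: pole of order 2 at -6/11, modulus 6/11.
The radius of convergence is the smallest modulus among the singular points: 6/11.
At the order-3 pole -11 set g(x) = (x - (-11))^3*f(x) = (-x/2 - 3/7)/(x + 6/11)**2.
Order-3 pole: residue = g''(a)/2; g''(-11) = 975623/1224304375, so the residue is 975623/2448608750.
At the order-2 pole -6/11 set g(x) = (x - (-6/11))^2*f(x) = (-x/2 - 3/7)/(x + 11)**3.
Order-2 pole: residue = g'(a); g'(-6/11) = -975623/2448608750, so the residue is -975623/2448608750.
List the singular points by increasing real part (a conjugate pair: the negative imaginary part first).

Radius of convergence at 0: 6/11.
At -11: a pole of order 3; residue 975623/2448608750.
At -6/11: a pole of order 2; residue -975623/2448608750.


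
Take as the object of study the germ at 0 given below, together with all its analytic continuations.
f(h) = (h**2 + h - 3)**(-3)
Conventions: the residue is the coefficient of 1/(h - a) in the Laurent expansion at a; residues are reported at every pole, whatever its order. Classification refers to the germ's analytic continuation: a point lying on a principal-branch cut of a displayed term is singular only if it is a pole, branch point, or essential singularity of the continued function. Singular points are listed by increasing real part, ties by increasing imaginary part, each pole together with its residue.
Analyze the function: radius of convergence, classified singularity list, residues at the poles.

Denominator factor (h**2 + h - 3)^3: discriminant 13, real irrational roots -1/2 + (1/2)*sqrt(13) and -1/2 - (1/2)*sqrt(13); poles of order 3, moduli -1/2 + (1/2)*sqrt(13) and 1/2 + (1/2)*sqrt(13).
The radius of convergence is the smallest modulus among the singular points: -1/2 + (1/2)*sqrt(13).
The factor h**2 + h - 3 splits as (h - a)(h - a') with a = -1/2 - (1/2)*sqrt(13), a' = -1/2 + (1/2)*sqrt(13). At the order-3 pole a set g(h) = (h - a)^3*f(h) = [1] / (h - a')^3.
Order-3 pole: residue = g''(a)/2; g''(-1/2 - (1/2)*sqrt(13)) = -(12/2197)*sqrt(13), so the residue is -(6/2197)*sqrt(13).
The factor h**2 + h - 3 splits as (h - a)(h - a') with a = -1/2 + (1/2)*sqrt(13), a' = -1/2 - (1/2)*sqrt(13). At the order-3 pole a set g(h) = (h - a)^3*f(h) = [1] / (h - a')^3.
Order-3 pole: residue = g''(a)/2; g''(-1/2 + (1/2)*sqrt(13)) = (12/2197)*sqrt(13), so the residue is (6/2197)*sqrt(13).
List the singular points by increasing real part (a conjugate pair: the negative imaginary part first).

Radius of convergence at 0: -1/2 + (1/2)*sqrt(13).
At -1/2 - (1/2)*sqrt(13): a pole of order 3; residue -(6/2197)*sqrt(13).
At -1/2 + (1/2)*sqrt(13): a pole of order 3; residue (6/2197)*sqrt(13).


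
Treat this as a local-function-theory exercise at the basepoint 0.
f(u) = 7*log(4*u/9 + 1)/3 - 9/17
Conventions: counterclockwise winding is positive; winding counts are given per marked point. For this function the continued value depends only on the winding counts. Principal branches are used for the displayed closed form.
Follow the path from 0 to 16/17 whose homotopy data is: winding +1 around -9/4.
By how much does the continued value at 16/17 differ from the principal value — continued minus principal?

The rational part is single-valued and drops out of the difference; each branch term changes only by its own monodromy.
(7/3)*log(1 - u/(-9/4)): each positive loop around -9/4 adds 2*pi*i to the log, so winding +1 contributes (7/3)*(1)*2*pi*i = (14/3)*pi*i.
Summing the contributions at u = 16/17 gives (14/3)*pi*i.

Continued minus principal equals (14/3)*pi*i.


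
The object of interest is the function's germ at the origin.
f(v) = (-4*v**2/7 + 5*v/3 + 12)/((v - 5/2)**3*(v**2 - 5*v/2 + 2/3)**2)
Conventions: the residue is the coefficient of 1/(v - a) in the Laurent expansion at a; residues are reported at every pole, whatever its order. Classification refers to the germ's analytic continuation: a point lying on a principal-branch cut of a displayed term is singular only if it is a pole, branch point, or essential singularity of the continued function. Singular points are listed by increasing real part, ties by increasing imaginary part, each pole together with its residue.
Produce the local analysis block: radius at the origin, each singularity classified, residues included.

Radius of convergence at 0: 5/4 - (1/12)*sqrt(129).
At 5/4 - (1/12)*sqrt(129): a pole of order 2; residue -1011897/1792 + (164490255/3313408)*sqrt(129).
At 5/4 + (1/12)*sqrt(129): a pole of order 2; residue -1011897/1792 - (164490255/3313408)*sqrt(129).
At 5/2: a pole of order 3; residue 1011897/896.
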